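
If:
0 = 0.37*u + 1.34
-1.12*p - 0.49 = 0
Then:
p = -0.44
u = -3.62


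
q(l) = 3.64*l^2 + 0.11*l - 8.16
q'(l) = 7.28*l + 0.11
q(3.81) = 45.10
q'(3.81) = 27.85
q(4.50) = 66.04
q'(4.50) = 32.87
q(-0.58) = -7.00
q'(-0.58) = -4.11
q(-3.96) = 48.49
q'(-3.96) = -28.72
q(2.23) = 10.19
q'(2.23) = 16.34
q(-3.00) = 24.27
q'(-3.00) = -21.73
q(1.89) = 5.05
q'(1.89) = 13.87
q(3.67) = 41.27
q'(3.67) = 26.83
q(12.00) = 517.32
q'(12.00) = 87.47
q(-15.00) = 809.19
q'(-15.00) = -109.09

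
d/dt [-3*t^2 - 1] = -6*t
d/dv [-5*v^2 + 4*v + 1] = 4 - 10*v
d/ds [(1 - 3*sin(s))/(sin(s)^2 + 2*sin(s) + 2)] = (3*sin(s)^2 - 2*sin(s) - 8)*cos(s)/(sin(s)^2 + 2*sin(s) + 2)^2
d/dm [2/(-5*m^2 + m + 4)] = 2*(10*m - 1)/(-5*m^2 + m + 4)^2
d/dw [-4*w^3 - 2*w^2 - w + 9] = -12*w^2 - 4*w - 1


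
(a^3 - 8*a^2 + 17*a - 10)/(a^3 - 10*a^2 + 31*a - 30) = (a - 1)/(a - 3)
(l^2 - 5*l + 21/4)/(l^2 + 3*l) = (l^2 - 5*l + 21/4)/(l*(l + 3))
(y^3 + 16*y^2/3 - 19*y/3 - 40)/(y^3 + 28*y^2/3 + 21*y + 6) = (3*y^2 + 7*y - 40)/(3*y^2 + 19*y + 6)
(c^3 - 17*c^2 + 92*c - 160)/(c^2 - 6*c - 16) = (c^2 - 9*c + 20)/(c + 2)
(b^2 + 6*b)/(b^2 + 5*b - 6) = b/(b - 1)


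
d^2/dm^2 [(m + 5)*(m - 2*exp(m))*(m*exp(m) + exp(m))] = (m^3 - 8*m^2*exp(m) + 12*m^2 - 64*m*exp(m) + 35*m - 92*exp(m) + 22)*exp(m)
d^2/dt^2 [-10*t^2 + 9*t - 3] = -20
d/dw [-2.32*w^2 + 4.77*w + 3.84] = 4.77 - 4.64*w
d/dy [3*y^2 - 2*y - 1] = 6*y - 2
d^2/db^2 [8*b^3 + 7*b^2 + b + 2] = 48*b + 14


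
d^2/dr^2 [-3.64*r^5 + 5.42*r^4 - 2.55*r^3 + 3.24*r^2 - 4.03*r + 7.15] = -72.8*r^3 + 65.04*r^2 - 15.3*r + 6.48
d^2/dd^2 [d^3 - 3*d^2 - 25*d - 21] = 6*d - 6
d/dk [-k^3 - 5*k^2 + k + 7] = -3*k^2 - 10*k + 1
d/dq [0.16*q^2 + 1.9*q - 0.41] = 0.32*q + 1.9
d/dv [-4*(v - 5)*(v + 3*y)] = -8*v - 12*y + 20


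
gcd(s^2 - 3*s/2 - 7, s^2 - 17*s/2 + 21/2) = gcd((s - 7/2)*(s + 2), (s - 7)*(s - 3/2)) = 1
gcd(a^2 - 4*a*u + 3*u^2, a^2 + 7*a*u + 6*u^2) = 1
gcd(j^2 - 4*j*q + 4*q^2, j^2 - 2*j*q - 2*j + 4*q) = -j + 2*q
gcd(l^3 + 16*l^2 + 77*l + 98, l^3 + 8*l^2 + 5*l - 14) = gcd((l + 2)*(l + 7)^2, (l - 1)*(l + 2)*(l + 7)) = l^2 + 9*l + 14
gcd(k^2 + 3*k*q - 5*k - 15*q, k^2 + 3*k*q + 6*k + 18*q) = k + 3*q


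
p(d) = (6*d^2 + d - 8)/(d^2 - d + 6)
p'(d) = (1 - 2*d)*(6*d^2 + d - 8)/(d^2 - d + 6)^2 + (12*d + 1)/(d^2 - d + 6) = (-7*d^2 + 88*d - 2)/(d^4 - 2*d^3 + 13*d^2 - 12*d + 36)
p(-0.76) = -0.72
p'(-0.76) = -1.35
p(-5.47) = 4.01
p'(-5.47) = -0.40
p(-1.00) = -0.38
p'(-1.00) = -1.52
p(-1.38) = 0.22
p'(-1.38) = -1.59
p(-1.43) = 0.30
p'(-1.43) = -1.58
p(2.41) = 3.11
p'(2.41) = 1.92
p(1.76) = 1.68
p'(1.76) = 2.44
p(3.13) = 4.26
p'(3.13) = 1.28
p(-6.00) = 4.21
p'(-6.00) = -0.34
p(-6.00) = 4.21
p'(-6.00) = -0.34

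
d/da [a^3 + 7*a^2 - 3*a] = 3*a^2 + 14*a - 3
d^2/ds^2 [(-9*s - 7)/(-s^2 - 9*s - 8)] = 2*((2*s + 9)^2*(9*s + 7) - (27*s + 88)*(s^2 + 9*s + 8))/(s^2 + 9*s + 8)^3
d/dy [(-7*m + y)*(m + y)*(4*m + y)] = -31*m^2 - 4*m*y + 3*y^2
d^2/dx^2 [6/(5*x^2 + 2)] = 60*(15*x^2 - 2)/(5*x^2 + 2)^3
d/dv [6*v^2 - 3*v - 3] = 12*v - 3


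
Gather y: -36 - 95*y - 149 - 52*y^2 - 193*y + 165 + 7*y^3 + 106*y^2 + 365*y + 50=7*y^3 + 54*y^2 + 77*y + 30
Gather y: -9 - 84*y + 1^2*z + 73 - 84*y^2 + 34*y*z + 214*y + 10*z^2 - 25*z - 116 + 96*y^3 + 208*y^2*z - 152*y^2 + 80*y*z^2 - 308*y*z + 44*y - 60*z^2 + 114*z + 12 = 96*y^3 + y^2*(208*z - 236) + y*(80*z^2 - 274*z + 174) - 50*z^2 + 90*z - 40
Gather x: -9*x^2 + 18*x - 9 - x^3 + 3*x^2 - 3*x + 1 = -x^3 - 6*x^2 + 15*x - 8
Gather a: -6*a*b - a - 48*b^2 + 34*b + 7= a*(-6*b - 1) - 48*b^2 + 34*b + 7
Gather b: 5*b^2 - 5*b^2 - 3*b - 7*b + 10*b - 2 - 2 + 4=0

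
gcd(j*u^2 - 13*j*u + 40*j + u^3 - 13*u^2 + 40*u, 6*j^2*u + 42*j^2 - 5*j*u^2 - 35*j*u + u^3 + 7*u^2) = 1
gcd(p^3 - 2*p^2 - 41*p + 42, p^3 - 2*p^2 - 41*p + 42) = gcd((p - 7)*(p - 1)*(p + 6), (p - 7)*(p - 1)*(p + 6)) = p^3 - 2*p^2 - 41*p + 42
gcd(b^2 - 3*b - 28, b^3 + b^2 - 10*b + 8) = b + 4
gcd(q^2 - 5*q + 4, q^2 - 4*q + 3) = q - 1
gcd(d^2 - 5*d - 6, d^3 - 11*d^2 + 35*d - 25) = 1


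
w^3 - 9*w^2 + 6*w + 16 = (w - 8)*(w - 2)*(w + 1)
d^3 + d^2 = d^2*(d + 1)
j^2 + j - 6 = (j - 2)*(j + 3)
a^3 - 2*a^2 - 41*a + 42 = (a - 7)*(a - 1)*(a + 6)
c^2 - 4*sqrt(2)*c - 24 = (c - 6*sqrt(2))*(c + 2*sqrt(2))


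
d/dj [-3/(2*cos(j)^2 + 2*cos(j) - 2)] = -3*(2*cos(j) + 1)*sin(j)/(2*(sin(j)^2 - cos(j))^2)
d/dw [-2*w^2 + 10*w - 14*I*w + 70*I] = -4*w + 10 - 14*I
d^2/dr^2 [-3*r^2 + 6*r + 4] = -6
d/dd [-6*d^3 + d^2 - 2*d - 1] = -18*d^2 + 2*d - 2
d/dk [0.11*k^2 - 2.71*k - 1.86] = 0.22*k - 2.71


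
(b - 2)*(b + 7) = b^2 + 5*b - 14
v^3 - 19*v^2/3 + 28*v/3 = v*(v - 4)*(v - 7/3)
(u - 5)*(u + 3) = u^2 - 2*u - 15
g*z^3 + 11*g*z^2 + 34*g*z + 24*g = (z + 4)*(z + 6)*(g*z + g)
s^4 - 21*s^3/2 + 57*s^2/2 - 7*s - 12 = (s - 6)*(s - 4)*(s - 1)*(s + 1/2)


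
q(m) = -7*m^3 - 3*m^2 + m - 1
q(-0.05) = -1.06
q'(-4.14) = -334.09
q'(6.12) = -822.26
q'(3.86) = -335.05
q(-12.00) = 11651.00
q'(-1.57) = -41.34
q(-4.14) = 440.15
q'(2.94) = -198.16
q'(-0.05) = 1.25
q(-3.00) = 158.00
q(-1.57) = 17.12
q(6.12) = -1711.79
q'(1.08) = -29.97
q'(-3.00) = -170.00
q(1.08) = -12.24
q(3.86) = -444.43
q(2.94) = -201.88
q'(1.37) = -46.63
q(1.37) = -23.26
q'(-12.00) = -2951.00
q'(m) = -21*m^2 - 6*m + 1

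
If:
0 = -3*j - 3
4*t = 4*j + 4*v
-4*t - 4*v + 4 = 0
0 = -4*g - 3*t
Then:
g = 0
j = -1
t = 0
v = 1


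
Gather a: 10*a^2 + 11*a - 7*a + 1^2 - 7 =10*a^2 + 4*a - 6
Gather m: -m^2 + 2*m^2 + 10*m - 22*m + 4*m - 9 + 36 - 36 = m^2 - 8*m - 9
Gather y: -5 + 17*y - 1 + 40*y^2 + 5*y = 40*y^2 + 22*y - 6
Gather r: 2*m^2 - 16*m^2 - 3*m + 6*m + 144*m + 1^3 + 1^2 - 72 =-14*m^2 + 147*m - 70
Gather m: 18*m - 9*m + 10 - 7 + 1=9*m + 4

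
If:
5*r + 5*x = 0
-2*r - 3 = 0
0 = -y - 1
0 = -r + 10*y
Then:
No Solution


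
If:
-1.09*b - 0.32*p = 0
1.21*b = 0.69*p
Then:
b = 0.00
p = 0.00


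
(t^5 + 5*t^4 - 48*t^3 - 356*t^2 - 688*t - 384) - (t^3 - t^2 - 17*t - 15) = t^5 + 5*t^4 - 49*t^3 - 355*t^2 - 671*t - 369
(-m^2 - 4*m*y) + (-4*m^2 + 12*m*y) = -5*m^2 + 8*m*y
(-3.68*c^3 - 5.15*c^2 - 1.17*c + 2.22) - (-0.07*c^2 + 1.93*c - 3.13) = -3.68*c^3 - 5.08*c^2 - 3.1*c + 5.35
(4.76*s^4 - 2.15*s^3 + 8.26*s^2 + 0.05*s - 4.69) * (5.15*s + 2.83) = 24.514*s^5 + 2.3983*s^4 + 36.4545*s^3 + 23.6333*s^2 - 24.012*s - 13.2727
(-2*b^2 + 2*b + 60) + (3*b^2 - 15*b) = b^2 - 13*b + 60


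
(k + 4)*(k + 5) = k^2 + 9*k + 20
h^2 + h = h*(h + 1)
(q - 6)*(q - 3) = q^2 - 9*q + 18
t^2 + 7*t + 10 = (t + 2)*(t + 5)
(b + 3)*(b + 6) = b^2 + 9*b + 18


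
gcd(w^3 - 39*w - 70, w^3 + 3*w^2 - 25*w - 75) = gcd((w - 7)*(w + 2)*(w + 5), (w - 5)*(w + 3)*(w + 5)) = w + 5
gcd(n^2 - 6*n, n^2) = n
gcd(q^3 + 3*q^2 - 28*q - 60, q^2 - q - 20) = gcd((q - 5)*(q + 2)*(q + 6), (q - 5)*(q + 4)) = q - 5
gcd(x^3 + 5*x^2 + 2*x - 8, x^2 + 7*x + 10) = x + 2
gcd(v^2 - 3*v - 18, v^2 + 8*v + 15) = v + 3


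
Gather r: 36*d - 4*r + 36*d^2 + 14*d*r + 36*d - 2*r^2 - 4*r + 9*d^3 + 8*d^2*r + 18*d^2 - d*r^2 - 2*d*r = 9*d^3 + 54*d^2 + 72*d + r^2*(-d - 2) + r*(8*d^2 + 12*d - 8)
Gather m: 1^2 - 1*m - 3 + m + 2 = 0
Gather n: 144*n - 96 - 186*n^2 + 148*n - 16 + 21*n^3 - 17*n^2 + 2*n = 21*n^3 - 203*n^2 + 294*n - 112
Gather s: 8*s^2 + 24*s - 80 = 8*s^2 + 24*s - 80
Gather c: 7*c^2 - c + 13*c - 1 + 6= 7*c^2 + 12*c + 5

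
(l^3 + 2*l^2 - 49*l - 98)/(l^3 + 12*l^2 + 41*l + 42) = (l - 7)/(l + 3)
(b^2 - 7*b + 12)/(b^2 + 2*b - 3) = (b^2 - 7*b + 12)/(b^2 + 2*b - 3)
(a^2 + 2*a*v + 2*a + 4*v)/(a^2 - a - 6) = (a + 2*v)/(a - 3)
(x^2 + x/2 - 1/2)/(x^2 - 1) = (x - 1/2)/(x - 1)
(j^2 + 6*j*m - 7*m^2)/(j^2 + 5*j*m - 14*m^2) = (j - m)/(j - 2*m)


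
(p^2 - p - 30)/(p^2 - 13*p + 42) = (p + 5)/(p - 7)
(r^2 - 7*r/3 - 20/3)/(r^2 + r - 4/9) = 3*(3*r^2 - 7*r - 20)/(9*r^2 + 9*r - 4)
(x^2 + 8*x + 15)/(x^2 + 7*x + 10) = (x + 3)/(x + 2)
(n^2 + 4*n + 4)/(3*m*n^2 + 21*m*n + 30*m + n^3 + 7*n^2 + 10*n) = (n + 2)/(3*m*n + 15*m + n^2 + 5*n)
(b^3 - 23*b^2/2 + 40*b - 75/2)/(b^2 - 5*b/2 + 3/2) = (b^2 - 10*b + 25)/(b - 1)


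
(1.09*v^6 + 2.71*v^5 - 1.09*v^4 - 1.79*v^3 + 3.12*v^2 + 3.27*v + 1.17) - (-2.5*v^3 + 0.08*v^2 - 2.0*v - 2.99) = 1.09*v^6 + 2.71*v^5 - 1.09*v^4 + 0.71*v^3 + 3.04*v^2 + 5.27*v + 4.16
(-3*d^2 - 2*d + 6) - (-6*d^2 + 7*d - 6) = 3*d^2 - 9*d + 12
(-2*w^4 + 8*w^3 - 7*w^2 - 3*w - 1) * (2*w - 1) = -4*w^5 + 18*w^4 - 22*w^3 + w^2 + w + 1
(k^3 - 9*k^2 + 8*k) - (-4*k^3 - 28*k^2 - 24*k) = 5*k^3 + 19*k^2 + 32*k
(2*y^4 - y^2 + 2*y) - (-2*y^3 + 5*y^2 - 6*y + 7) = 2*y^4 + 2*y^3 - 6*y^2 + 8*y - 7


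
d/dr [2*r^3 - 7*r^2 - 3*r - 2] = 6*r^2 - 14*r - 3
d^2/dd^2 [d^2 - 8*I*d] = 2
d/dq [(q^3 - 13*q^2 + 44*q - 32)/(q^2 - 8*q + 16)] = (q^2 - 8*q + 28)/(q^2 - 8*q + 16)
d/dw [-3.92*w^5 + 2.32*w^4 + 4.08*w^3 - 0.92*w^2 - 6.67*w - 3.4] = -19.6*w^4 + 9.28*w^3 + 12.24*w^2 - 1.84*w - 6.67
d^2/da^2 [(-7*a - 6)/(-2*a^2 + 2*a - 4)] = ((1 - 21*a)*(a^2 - a + 2) + (2*a - 1)^2*(7*a + 6))/(a^2 - a + 2)^3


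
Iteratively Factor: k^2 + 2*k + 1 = (k + 1)*(k + 1)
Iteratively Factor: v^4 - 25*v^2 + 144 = (v - 3)*(v^3 + 3*v^2 - 16*v - 48) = (v - 3)*(v + 4)*(v^2 - v - 12) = (v - 3)*(v + 3)*(v + 4)*(v - 4)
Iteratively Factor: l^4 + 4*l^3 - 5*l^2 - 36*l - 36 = (l - 3)*(l^3 + 7*l^2 + 16*l + 12) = (l - 3)*(l + 3)*(l^2 + 4*l + 4) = (l - 3)*(l + 2)*(l + 3)*(l + 2)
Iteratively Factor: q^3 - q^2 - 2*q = (q + 1)*(q^2 - 2*q) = (q - 2)*(q + 1)*(q)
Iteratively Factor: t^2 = (t)*(t)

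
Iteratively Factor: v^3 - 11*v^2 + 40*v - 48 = (v - 4)*(v^2 - 7*v + 12) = (v - 4)*(v - 3)*(v - 4)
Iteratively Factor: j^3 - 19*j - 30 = (j + 3)*(j^2 - 3*j - 10) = (j - 5)*(j + 3)*(j + 2)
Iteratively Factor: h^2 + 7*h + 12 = (h + 3)*(h + 4)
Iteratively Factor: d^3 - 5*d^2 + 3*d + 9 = (d + 1)*(d^2 - 6*d + 9) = (d - 3)*(d + 1)*(d - 3)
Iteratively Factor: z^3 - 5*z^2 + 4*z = (z)*(z^2 - 5*z + 4) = z*(z - 1)*(z - 4)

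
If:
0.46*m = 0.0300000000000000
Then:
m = 0.07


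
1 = 1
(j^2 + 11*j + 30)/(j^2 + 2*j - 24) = (j + 5)/(j - 4)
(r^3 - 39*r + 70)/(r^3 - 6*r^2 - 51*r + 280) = (r - 2)/(r - 8)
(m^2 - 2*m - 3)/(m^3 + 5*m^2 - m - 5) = (m - 3)/(m^2 + 4*m - 5)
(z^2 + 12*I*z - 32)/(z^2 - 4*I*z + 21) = (z^2 + 12*I*z - 32)/(z^2 - 4*I*z + 21)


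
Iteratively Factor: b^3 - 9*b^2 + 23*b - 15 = (b - 5)*(b^2 - 4*b + 3) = (b - 5)*(b - 3)*(b - 1)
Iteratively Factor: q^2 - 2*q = (q)*(q - 2)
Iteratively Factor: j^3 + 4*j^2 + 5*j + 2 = (j + 1)*(j^2 + 3*j + 2) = (j + 1)*(j + 2)*(j + 1)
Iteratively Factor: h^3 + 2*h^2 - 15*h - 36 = (h + 3)*(h^2 - h - 12) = (h + 3)^2*(h - 4)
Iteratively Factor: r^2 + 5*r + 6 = (r + 3)*(r + 2)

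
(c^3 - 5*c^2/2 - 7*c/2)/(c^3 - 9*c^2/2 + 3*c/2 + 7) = c/(c - 2)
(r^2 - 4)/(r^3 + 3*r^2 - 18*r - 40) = (r - 2)/(r^2 + r - 20)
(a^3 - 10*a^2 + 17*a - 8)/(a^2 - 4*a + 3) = (a^2 - 9*a + 8)/(a - 3)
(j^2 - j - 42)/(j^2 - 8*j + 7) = (j + 6)/(j - 1)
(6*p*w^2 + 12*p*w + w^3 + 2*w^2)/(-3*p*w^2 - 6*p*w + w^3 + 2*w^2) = (-6*p - w)/(3*p - w)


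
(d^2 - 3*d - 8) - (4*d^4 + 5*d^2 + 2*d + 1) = -4*d^4 - 4*d^2 - 5*d - 9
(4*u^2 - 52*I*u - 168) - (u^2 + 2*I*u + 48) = 3*u^2 - 54*I*u - 216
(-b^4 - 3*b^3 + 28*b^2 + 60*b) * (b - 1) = -b^5 - 2*b^4 + 31*b^3 + 32*b^2 - 60*b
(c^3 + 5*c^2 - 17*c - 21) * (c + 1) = c^4 + 6*c^3 - 12*c^2 - 38*c - 21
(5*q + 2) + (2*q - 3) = 7*q - 1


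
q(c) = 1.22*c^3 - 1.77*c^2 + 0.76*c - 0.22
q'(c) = 3.66*c^2 - 3.54*c + 0.76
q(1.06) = 0.05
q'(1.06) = 1.12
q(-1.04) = -4.30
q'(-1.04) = 8.40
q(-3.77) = -93.61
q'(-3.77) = 66.13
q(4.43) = 74.48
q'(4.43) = 56.90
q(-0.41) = -0.91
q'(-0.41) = 2.83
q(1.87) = 2.99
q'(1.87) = 6.94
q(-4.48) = -148.85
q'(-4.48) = 90.08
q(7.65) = 448.20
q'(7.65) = 187.87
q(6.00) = 204.14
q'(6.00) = 111.28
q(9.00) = 752.63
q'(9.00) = 265.36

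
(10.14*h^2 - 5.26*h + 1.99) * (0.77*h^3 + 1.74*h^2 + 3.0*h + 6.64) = 7.8078*h^5 + 13.5934*h^4 + 22.7999*h^3 + 55.0122*h^2 - 28.9564*h + 13.2136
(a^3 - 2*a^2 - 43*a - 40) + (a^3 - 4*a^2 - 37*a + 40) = 2*a^3 - 6*a^2 - 80*a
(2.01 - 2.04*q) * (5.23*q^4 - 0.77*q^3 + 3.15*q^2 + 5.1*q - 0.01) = -10.6692*q^5 + 12.0831*q^4 - 7.9737*q^3 - 4.0725*q^2 + 10.2714*q - 0.0201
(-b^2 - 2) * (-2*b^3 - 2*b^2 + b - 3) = 2*b^5 + 2*b^4 + 3*b^3 + 7*b^2 - 2*b + 6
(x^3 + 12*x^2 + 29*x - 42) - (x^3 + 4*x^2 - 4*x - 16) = 8*x^2 + 33*x - 26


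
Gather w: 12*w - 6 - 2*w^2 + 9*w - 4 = -2*w^2 + 21*w - 10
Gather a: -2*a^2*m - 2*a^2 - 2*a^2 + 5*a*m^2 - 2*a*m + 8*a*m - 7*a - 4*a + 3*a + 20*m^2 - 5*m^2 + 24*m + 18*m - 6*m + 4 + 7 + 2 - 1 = a^2*(-2*m - 4) + a*(5*m^2 + 6*m - 8) + 15*m^2 + 36*m + 12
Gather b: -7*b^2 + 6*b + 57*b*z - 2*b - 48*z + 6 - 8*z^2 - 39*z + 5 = -7*b^2 + b*(57*z + 4) - 8*z^2 - 87*z + 11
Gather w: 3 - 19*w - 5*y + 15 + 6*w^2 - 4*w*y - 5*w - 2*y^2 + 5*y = 6*w^2 + w*(-4*y - 24) - 2*y^2 + 18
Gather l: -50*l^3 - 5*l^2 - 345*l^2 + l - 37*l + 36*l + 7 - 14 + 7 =-50*l^3 - 350*l^2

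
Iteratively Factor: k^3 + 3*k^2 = (k)*(k^2 + 3*k) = k*(k + 3)*(k)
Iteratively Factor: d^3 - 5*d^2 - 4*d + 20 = (d - 2)*(d^2 - 3*d - 10) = (d - 2)*(d + 2)*(d - 5)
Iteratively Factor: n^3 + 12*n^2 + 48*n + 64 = (n + 4)*(n^2 + 8*n + 16) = (n + 4)^2*(n + 4)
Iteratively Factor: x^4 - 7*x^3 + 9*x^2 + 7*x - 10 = (x - 5)*(x^3 - 2*x^2 - x + 2) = (x - 5)*(x + 1)*(x^2 - 3*x + 2) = (x - 5)*(x - 1)*(x + 1)*(x - 2)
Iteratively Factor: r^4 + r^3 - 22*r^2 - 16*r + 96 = (r - 2)*(r^3 + 3*r^2 - 16*r - 48) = (r - 4)*(r - 2)*(r^2 + 7*r + 12) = (r - 4)*(r - 2)*(r + 3)*(r + 4)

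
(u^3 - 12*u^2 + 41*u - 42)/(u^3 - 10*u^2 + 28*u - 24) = (u^2 - 10*u + 21)/(u^2 - 8*u + 12)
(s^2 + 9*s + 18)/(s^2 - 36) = (s + 3)/(s - 6)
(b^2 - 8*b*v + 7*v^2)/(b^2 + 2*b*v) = (b^2 - 8*b*v + 7*v^2)/(b*(b + 2*v))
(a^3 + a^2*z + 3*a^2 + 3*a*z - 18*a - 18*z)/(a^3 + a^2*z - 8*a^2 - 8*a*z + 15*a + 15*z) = (a + 6)/(a - 5)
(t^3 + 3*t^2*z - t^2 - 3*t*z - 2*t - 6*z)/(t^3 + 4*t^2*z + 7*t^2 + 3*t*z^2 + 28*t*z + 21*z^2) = (t^2 - t - 2)/(t^2 + t*z + 7*t + 7*z)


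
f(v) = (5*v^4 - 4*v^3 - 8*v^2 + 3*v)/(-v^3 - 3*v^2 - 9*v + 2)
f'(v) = (3*v^2 + 6*v + 9)*(5*v^4 - 4*v^3 - 8*v^2 + 3*v)/(-v^3 - 3*v^2 - 9*v + 2)^2 + (20*v^3 - 12*v^2 - 16*v + 3)/(-v^3 - 3*v^2 - 9*v + 2) = (-5*v^6 - 30*v^5 - 131*v^4 + 118*v^3 + 57*v^2 - 32*v + 6)/(v^6 + 6*v^5 + 27*v^4 + 50*v^3 + 69*v^2 - 36*v + 4)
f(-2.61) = 10.55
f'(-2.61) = -10.83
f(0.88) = 0.37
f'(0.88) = 0.07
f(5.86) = -13.62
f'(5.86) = -4.28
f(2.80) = -2.41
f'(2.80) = -2.69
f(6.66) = -17.11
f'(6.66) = -4.44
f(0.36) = 0.04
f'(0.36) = 1.77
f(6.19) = -15.04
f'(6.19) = -4.35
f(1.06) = 0.35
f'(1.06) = -0.25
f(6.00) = -14.22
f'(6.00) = -4.31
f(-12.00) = 77.81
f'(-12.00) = -5.25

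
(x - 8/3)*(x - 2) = x^2 - 14*x/3 + 16/3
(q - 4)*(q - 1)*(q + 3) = q^3 - 2*q^2 - 11*q + 12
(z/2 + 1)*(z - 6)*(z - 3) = z^3/2 - 7*z^2/2 + 18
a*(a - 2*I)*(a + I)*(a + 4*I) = a^4 + 3*I*a^3 + 6*a^2 + 8*I*a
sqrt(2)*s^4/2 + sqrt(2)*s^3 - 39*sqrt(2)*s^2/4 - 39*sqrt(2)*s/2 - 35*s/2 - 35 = (s - 7*sqrt(2)/2)*(s + sqrt(2))*(s + 5*sqrt(2)/2)*(sqrt(2)*s/2 + sqrt(2))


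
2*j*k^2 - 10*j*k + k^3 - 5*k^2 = k*(2*j + k)*(k - 5)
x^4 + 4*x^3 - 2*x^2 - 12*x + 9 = (x - 1)^2*(x + 3)^2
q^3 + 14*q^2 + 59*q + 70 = (q + 2)*(q + 5)*(q + 7)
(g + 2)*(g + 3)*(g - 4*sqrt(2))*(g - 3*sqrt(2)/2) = g^4 - 11*sqrt(2)*g^3/2 + 5*g^3 - 55*sqrt(2)*g^2/2 + 18*g^2 - 33*sqrt(2)*g + 60*g + 72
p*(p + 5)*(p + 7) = p^3 + 12*p^2 + 35*p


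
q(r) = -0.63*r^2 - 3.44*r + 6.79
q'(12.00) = -18.56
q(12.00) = -125.21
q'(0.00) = -3.44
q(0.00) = 6.79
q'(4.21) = -8.74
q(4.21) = -18.86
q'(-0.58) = -2.71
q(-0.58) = 8.57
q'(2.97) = -7.18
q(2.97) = -8.98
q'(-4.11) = 1.74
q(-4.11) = 10.29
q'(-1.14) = -2.00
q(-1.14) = 9.89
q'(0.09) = -3.55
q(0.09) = 6.48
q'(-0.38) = -2.96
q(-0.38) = 8.01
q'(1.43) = -5.24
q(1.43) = 0.58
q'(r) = -1.26*r - 3.44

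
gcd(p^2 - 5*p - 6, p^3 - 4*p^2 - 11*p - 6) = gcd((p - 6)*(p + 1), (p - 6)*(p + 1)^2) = p^2 - 5*p - 6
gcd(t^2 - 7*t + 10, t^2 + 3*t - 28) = 1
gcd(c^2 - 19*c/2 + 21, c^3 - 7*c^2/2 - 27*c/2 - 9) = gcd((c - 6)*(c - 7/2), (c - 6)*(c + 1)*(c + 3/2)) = c - 6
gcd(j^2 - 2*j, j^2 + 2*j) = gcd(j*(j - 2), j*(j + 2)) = j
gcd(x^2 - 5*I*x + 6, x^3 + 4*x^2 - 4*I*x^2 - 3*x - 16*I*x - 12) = 1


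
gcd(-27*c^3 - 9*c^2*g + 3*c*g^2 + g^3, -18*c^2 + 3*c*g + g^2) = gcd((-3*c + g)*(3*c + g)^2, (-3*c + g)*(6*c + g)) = 3*c - g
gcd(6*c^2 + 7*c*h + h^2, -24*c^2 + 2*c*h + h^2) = 6*c + h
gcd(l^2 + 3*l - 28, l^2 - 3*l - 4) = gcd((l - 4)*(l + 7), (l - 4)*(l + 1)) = l - 4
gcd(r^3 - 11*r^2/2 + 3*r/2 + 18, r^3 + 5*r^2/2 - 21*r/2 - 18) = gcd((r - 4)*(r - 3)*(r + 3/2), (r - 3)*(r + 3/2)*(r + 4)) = r^2 - 3*r/2 - 9/2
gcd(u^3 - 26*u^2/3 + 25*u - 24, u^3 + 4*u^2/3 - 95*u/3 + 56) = u^2 - 17*u/3 + 8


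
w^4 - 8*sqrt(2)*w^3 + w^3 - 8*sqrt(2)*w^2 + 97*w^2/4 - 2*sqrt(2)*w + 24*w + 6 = (w + 1/2)^2*(w - 6*sqrt(2))*(w - 2*sqrt(2))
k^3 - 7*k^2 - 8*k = k*(k - 8)*(k + 1)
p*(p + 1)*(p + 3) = p^3 + 4*p^2 + 3*p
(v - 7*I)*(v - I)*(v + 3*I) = v^3 - 5*I*v^2 + 17*v - 21*I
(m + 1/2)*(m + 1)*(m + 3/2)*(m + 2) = m^4 + 5*m^3 + 35*m^2/4 + 25*m/4 + 3/2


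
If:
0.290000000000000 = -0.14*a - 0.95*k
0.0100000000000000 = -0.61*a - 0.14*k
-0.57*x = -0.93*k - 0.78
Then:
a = 0.06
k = -0.31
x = 0.86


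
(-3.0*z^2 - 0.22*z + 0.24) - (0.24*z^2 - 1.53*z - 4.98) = -3.24*z^2 + 1.31*z + 5.22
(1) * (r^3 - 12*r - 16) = r^3 - 12*r - 16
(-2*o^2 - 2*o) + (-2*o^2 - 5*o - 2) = -4*o^2 - 7*o - 2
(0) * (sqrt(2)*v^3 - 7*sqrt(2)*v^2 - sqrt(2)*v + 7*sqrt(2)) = 0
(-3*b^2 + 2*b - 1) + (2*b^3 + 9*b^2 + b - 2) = 2*b^3 + 6*b^2 + 3*b - 3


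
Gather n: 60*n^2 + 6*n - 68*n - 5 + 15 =60*n^2 - 62*n + 10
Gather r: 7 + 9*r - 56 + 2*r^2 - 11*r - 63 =2*r^2 - 2*r - 112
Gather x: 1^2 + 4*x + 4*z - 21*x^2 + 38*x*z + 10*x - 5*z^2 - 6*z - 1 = -21*x^2 + x*(38*z + 14) - 5*z^2 - 2*z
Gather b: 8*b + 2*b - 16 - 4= 10*b - 20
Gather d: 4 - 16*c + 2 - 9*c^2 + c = -9*c^2 - 15*c + 6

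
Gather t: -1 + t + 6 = t + 5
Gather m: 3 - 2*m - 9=-2*m - 6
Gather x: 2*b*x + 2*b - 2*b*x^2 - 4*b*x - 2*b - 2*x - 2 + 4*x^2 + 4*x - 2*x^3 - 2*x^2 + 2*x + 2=-2*x^3 + x^2*(2 - 2*b) + x*(4 - 2*b)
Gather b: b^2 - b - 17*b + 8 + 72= b^2 - 18*b + 80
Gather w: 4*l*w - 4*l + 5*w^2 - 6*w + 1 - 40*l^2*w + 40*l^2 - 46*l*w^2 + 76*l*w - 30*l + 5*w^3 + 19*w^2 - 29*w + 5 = 40*l^2 - 34*l + 5*w^3 + w^2*(24 - 46*l) + w*(-40*l^2 + 80*l - 35) + 6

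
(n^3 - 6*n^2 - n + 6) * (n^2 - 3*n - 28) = n^5 - 9*n^4 - 11*n^3 + 177*n^2 + 10*n - 168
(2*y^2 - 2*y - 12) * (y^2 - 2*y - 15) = 2*y^4 - 6*y^3 - 38*y^2 + 54*y + 180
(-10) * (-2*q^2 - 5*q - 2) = 20*q^2 + 50*q + 20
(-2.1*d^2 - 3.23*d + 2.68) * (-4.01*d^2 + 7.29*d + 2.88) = 8.421*d^4 - 2.3567*d^3 - 40.3415*d^2 + 10.2348*d + 7.7184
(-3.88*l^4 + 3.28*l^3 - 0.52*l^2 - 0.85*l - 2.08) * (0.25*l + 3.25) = -0.97*l^5 - 11.79*l^4 + 10.53*l^3 - 1.9025*l^2 - 3.2825*l - 6.76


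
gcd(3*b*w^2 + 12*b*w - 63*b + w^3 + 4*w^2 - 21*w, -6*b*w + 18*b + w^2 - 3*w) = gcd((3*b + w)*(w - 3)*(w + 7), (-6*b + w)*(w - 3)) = w - 3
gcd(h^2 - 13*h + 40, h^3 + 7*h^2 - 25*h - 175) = h - 5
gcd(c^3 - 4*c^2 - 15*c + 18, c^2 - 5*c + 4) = c - 1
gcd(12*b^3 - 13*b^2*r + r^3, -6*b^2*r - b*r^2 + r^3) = -3*b + r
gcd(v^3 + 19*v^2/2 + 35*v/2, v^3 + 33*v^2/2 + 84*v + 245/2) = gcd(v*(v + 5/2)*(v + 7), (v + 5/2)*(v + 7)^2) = v^2 + 19*v/2 + 35/2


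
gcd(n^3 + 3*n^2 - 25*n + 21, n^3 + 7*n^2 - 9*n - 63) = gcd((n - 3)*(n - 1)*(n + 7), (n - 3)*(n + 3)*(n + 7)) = n^2 + 4*n - 21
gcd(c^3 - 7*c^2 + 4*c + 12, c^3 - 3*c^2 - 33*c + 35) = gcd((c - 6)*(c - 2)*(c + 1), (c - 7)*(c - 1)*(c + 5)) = 1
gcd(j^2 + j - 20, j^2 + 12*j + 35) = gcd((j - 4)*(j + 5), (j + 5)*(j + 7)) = j + 5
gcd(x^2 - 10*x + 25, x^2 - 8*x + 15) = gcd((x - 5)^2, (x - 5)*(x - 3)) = x - 5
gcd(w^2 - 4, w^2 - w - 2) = w - 2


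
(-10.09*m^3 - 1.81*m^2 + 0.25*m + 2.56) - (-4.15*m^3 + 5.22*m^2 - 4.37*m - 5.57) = -5.94*m^3 - 7.03*m^2 + 4.62*m + 8.13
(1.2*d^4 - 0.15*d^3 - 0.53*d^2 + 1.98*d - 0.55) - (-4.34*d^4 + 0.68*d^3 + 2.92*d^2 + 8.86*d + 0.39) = 5.54*d^4 - 0.83*d^3 - 3.45*d^2 - 6.88*d - 0.94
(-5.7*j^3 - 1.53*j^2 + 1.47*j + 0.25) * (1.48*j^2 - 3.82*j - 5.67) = -8.436*j^5 + 19.5096*j^4 + 40.3392*j^3 + 3.4297*j^2 - 9.2899*j - 1.4175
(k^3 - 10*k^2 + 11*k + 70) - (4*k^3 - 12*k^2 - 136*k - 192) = -3*k^3 + 2*k^2 + 147*k + 262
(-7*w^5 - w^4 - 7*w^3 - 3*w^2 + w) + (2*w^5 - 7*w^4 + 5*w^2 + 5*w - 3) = -5*w^5 - 8*w^4 - 7*w^3 + 2*w^2 + 6*w - 3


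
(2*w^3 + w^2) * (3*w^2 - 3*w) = 6*w^5 - 3*w^4 - 3*w^3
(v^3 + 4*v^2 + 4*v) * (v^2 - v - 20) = v^5 + 3*v^4 - 20*v^3 - 84*v^2 - 80*v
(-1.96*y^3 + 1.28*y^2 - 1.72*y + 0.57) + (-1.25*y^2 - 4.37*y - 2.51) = -1.96*y^3 + 0.03*y^2 - 6.09*y - 1.94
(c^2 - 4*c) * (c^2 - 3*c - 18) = c^4 - 7*c^3 - 6*c^2 + 72*c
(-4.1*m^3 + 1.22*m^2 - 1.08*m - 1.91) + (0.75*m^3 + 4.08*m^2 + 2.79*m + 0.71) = -3.35*m^3 + 5.3*m^2 + 1.71*m - 1.2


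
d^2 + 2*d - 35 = (d - 5)*(d + 7)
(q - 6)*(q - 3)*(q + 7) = q^3 - 2*q^2 - 45*q + 126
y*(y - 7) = y^2 - 7*y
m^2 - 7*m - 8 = (m - 8)*(m + 1)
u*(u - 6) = u^2 - 6*u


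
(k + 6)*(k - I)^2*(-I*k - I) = -I*k^4 - 2*k^3 - 7*I*k^3 - 14*k^2 - 5*I*k^2 - 12*k + 7*I*k + 6*I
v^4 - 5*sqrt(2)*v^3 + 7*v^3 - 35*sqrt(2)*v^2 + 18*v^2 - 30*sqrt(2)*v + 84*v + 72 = (v + 1)*(v + 6)*(v - 3*sqrt(2))*(v - 2*sqrt(2))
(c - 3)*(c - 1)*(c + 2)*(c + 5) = c^4 + 3*c^3 - 15*c^2 - 19*c + 30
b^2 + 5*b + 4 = (b + 1)*(b + 4)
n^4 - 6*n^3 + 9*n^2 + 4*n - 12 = (n - 3)*(n - 2)^2*(n + 1)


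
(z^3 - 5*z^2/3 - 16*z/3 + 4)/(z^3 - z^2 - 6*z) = (z - 2/3)/z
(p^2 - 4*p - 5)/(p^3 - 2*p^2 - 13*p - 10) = 1/(p + 2)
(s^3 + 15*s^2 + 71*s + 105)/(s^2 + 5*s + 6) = (s^2 + 12*s + 35)/(s + 2)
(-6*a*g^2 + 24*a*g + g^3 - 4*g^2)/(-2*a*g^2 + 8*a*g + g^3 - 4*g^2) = (6*a - g)/(2*a - g)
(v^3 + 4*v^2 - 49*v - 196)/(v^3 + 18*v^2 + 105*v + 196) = (v - 7)/(v + 7)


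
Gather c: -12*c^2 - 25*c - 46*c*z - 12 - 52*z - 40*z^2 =-12*c^2 + c*(-46*z - 25) - 40*z^2 - 52*z - 12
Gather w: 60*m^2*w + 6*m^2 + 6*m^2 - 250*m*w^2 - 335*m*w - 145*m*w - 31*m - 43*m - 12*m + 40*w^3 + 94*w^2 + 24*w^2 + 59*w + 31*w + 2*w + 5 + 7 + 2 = 12*m^2 - 86*m + 40*w^3 + w^2*(118 - 250*m) + w*(60*m^2 - 480*m + 92) + 14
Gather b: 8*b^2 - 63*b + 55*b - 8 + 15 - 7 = 8*b^2 - 8*b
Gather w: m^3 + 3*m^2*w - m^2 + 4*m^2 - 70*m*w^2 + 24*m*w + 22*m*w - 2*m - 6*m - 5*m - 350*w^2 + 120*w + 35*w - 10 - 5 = m^3 + 3*m^2 - 13*m + w^2*(-70*m - 350) + w*(3*m^2 + 46*m + 155) - 15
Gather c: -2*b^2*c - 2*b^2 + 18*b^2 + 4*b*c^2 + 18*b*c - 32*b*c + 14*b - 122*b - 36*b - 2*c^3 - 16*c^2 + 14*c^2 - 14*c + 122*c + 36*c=16*b^2 - 144*b - 2*c^3 + c^2*(4*b - 2) + c*(-2*b^2 - 14*b + 144)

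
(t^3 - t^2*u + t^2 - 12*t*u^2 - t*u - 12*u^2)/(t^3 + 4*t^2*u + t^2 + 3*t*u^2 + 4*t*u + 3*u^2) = (t - 4*u)/(t + u)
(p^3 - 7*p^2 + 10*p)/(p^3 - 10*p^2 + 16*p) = (p - 5)/(p - 8)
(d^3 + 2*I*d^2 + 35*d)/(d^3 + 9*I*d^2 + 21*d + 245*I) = d/(d + 7*I)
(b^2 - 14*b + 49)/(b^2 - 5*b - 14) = (b - 7)/(b + 2)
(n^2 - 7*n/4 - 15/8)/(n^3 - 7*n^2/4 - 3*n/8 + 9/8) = (2*n - 5)/(2*n^2 - 5*n + 3)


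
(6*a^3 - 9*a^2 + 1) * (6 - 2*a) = -12*a^4 + 54*a^3 - 54*a^2 - 2*a + 6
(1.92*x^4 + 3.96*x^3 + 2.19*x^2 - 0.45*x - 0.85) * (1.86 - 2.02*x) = -3.8784*x^5 - 4.428*x^4 + 2.9418*x^3 + 4.9824*x^2 + 0.88*x - 1.581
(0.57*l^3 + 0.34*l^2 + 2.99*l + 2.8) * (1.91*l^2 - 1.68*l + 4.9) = 1.0887*l^5 - 0.3082*l^4 + 7.9327*l^3 + 1.9908*l^2 + 9.947*l + 13.72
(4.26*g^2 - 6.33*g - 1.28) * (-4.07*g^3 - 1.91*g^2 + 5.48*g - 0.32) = -17.3382*g^5 + 17.6265*g^4 + 40.6447*g^3 - 33.6068*g^2 - 4.9888*g + 0.4096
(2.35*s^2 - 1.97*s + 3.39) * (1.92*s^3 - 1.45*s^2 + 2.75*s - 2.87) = 4.512*s^5 - 7.1899*s^4 + 15.8278*s^3 - 17.0775*s^2 + 14.9764*s - 9.7293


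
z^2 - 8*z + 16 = (z - 4)^2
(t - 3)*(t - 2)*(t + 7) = t^3 + 2*t^2 - 29*t + 42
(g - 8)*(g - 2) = g^2 - 10*g + 16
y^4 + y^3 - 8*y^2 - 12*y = y*(y - 3)*(y + 2)^2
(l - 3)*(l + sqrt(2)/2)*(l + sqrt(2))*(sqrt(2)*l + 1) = sqrt(2)*l^4 - 3*sqrt(2)*l^3 + 4*l^3 - 12*l^2 + 5*sqrt(2)*l^2/2 - 15*sqrt(2)*l/2 + l - 3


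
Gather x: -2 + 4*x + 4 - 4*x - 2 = 0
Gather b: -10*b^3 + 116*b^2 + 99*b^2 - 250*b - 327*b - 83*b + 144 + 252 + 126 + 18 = -10*b^3 + 215*b^2 - 660*b + 540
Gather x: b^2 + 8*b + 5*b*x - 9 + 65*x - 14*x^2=b^2 + 8*b - 14*x^2 + x*(5*b + 65) - 9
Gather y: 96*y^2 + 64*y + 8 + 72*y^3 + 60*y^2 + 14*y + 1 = 72*y^3 + 156*y^2 + 78*y + 9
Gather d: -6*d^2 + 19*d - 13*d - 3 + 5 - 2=-6*d^2 + 6*d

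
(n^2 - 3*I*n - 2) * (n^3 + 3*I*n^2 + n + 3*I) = n^5 + 8*n^3 - 6*I*n^2 + 7*n - 6*I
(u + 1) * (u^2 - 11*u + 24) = u^3 - 10*u^2 + 13*u + 24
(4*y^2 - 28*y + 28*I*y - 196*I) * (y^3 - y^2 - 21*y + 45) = 4*y^5 - 32*y^4 + 28*I*y^4 - 56*y^3 - 224*I*y^3 + 768*y^2 - 392*I*y^2 - 1260*y + 5376*I*y - 8820*I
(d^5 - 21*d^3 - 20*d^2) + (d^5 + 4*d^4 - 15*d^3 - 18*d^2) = 2*d^5 + 4*d^4 - 36*d^3 - 38*d^2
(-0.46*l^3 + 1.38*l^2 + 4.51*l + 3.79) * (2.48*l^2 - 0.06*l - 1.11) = -1.1408*l^5 + 3.45*l^4 + 11.6126*l^3 + 7.5968*l^2 - 5.2335*l - 4.2069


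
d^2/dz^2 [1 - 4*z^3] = -24*z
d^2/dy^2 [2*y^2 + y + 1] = 4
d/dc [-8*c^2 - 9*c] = -16*c - 9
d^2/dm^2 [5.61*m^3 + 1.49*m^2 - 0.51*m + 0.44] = 33.66*m + 2.98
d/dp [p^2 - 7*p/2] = 2*p - 7/2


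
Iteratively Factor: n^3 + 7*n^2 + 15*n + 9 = (n + 1)*(n^2 + 6*n + 9) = (n + 1)*(n + 3)*(n + 3)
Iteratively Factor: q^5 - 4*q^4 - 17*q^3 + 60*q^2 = (q)*(q^4 - 4*q^3 - 17*q^2 + 60*q) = q^2*(q^3 - 4*q^2 - 17*q + 60) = q^2*(q + 4)*(q^2 - 8*q + 15) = q^2*(q - 3)*(q + 4)*(q - 5)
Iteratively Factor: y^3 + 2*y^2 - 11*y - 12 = (y - 3)*(y^2 + 5*y + 4) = (y - 3)*(y + 1)*(y + 4)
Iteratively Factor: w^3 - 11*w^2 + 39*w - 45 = (w - 3)*(w^2 - 8*w + 15) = (w - 3)^2*(w - 5)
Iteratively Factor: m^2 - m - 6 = (m + 2)*(m - 3)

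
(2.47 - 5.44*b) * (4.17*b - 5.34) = -22.6848*b^2 + 39.3495*b - 13.1898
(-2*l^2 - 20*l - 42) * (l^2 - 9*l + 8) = -2*l^4 - 2*l^3 + 122*l^2 + 218*l - 336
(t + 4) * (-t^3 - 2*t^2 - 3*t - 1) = -t^4 - 6*t^3 - 11*t^2 - 13*t - 4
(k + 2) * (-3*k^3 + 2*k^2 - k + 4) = -3*k^4 - 4*k^3 + 3*k^2 + 2*k + 8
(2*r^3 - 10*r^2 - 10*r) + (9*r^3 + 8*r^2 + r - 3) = 11*r^3 - 2*r^2 - 9*r - 3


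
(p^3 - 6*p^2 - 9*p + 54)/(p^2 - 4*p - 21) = (p^2 - 9*p + 18)/(p - 7)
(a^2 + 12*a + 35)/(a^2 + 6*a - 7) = (a + 5)/(a - 1)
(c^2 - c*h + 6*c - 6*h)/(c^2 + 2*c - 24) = (c - h)/(c - 4)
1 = 1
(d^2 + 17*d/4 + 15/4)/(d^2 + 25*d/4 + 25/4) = (d + 3)/(d + 5)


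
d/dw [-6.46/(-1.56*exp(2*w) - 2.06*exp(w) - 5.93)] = (-20.1552*exp(w) - 13.3076)*exp(w)/(1.56*exp(2*w) + 2.06*exp(w) + 5.93)^2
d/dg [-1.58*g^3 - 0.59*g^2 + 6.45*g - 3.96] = -4.74*g^2 - 1.18*g + 6.45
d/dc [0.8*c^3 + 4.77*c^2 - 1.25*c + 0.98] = 2.4*c^2 + 9.54*c - 1.25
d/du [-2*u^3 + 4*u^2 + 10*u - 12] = -6*u^2 + 8*u + 10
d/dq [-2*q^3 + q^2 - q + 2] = -6*q^2 + 2*q - 1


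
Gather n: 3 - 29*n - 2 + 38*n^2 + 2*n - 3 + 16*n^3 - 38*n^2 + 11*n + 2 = 16*n^3 - 16*n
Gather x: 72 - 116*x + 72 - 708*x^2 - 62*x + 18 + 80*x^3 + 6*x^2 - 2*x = 80*x^3 - 702*x^2 - 180*x + 162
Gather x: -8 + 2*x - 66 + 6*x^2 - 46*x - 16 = 6*x^2 - 44*x - 90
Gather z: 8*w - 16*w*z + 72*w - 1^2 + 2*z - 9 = 80*w + z*(2 - 16*w) - 10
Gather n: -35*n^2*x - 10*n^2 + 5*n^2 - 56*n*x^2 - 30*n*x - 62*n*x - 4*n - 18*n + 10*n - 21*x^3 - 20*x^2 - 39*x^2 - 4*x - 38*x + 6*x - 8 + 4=n^2*(-35*x - 5) + n*(-56*x^2 - 92*x - 12) - 21*x^3 - 59*x^2 - 36*x - 4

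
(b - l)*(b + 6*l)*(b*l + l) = b^3*l + 5*b^2*l^2 + b^2*l - 6*b*l^3 + 5*b*l^2 - 6*l^3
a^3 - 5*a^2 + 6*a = a*(a - 3)*(a - 2)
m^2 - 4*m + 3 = (m - 3)*(m - 1)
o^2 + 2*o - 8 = (o - 2)*(o + 4)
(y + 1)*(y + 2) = y^2 + 3*y + 2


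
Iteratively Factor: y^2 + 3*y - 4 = (y + 4)*(y - 1)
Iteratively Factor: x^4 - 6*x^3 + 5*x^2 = (x)*(x^3 - 6*x^2 + 5*x) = x^2*(x^2 - 6*x + 5) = x^2*(x - 1)*(x - 5)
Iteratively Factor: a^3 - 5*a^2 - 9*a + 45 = (a + 3)*(a^2 - 8*a + 15) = (a - 5)*(a + 3)*(a - 3)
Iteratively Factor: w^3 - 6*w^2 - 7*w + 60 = (w - 4)*(w^2 - 2*w - 15) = (w - 4)*(w + 3)*(w - 5)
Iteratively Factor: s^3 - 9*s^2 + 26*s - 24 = (s - 2)*(s^2 - 7*s + 12) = (s - 3)*(s - 2)*(s - 4)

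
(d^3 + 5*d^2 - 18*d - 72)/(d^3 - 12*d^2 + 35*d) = (d^3 + 5*d^2 - 18*d - 72)/(d*(d^2 - 12*d + 35))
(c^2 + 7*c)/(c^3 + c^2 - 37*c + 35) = c/(c^2 - 6*c + 5)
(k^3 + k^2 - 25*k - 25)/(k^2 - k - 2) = (k^2 - 25)/(k - 2)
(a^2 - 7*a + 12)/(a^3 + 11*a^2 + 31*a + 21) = (a^2 - 7*a + 12)/(a^3 + 11*a^2 + 31*a + 21)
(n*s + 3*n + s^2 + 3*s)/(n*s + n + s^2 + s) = (s + 3)/(s + 1)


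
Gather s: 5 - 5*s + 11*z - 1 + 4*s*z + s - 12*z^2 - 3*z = s*(4*z - 4) - 12*z^2 + 8*z + 4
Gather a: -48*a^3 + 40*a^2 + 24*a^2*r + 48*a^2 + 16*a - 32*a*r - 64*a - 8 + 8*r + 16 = -48*a^3 + a^2*(24*r + 88) + a*(-32*r - 48) + 8*r + 8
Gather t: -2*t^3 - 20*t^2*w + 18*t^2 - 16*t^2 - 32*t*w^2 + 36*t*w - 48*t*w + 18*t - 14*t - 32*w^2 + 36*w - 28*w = -2*t^3 + t^2*(2 - 20*w) + t*(-32*w^2 - 12*w + 4) - 32*w^2 + 8*w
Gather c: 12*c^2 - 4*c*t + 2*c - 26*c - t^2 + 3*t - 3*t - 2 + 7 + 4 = 12*c^2 + c*(-4*t - 24) - t^2 + 9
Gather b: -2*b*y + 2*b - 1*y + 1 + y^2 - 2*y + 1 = b*(2 - 2*y) + y^2 - 3*y + 2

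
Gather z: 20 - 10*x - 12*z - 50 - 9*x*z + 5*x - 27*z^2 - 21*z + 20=-5*x - 27*z^2 + z*(-9*x - 33) - 10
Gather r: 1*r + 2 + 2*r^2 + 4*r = 2*r^2 + 5*r + 2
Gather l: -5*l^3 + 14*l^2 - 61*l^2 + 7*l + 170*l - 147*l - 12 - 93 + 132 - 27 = -5*l^3 - 47*l^2 + 30*l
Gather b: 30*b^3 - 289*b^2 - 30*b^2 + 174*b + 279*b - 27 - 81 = 30*b^3 - 319*b^2 + 453*b - 108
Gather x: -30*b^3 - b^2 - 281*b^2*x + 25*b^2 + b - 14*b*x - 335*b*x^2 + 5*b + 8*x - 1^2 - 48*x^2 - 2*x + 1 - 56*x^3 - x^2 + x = -30*b^3 + 24*b^2 + 6*b - 56*x^3 + x^2*(-335*b - 49) + x*(-281*b^2 - 14*b + 7)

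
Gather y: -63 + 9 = -54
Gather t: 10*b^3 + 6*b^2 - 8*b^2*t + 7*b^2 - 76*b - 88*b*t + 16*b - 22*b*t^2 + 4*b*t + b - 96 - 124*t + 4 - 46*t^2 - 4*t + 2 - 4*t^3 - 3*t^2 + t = 10*b^3 + 13*b^2 - 59*b - 4*t^3 + t^2*(-22*b - 49) + t*(-8*b^2 - 84*b - 127) - 90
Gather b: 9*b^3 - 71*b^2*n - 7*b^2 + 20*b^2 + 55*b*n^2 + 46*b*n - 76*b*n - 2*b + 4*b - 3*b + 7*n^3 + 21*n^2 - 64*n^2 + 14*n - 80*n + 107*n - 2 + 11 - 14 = 9*b^3 + b^2*(13 - 71*n) + b*(55*n^2 - 30*n - 1) + 7*n^3 - 43*n^2 + 41*n - 5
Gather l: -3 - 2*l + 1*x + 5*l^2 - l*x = 5*l^2 + l*(-x - 2) + x - 3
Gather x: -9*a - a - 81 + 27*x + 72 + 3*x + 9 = -10*a + 30*x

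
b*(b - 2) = b^2 - 2*b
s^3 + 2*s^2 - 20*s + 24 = (s - 2)^2*(s + 6)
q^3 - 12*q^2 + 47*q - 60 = (q - 5)*(q - 4)*(q - 3)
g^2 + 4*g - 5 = (g - 1)*(g + 5)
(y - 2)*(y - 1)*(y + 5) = y^3 + 2*y^2 - 13*y + 10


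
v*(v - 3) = v^2 - 3*v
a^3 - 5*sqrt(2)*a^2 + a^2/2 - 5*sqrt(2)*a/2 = a*(a + 1/2)*(a - 5*sqrt(2))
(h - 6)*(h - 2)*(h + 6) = h^3 - 2*h^2 - 36*h + 72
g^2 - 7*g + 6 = (g - 6)*(g - 1)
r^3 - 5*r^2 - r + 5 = (r - 5)*(r - 1)*(r + 1)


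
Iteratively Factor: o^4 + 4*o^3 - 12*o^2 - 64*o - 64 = (o + 2)*(o^3 + 2*o^2 - 16*o - 32) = (o - 4)*(o + 2)*(o^2 + 6*o + 8) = (o - 4)*(o + 2)*(o + 4)*(o + 2)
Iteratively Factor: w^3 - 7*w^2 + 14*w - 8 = (w - 4)*(w^2 - 3*w + 2) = (w - 4)*(w - 2)*(w - 1)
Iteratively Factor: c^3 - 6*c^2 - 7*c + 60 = (c + 3)*(c^2 - 9*c + 20) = (c - 4)*(c + 3)*(c - 5)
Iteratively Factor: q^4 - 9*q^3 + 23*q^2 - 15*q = (q)*(q^3 - 9*q^2 + 23*q - 15) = q*(q - 3)*(q^2 - 6*q + 5) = q*(q - 3)*(q - 1)*(q - 5)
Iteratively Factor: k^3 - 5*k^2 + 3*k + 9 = (k - 3)*(k^2 - 2*k - 3) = (k - 3)^2*(k + 1)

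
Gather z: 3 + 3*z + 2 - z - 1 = 2*z + 4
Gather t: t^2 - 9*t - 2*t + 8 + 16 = t^2 - 11*t + 24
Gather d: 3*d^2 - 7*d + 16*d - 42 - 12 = 3*d^2 + 9*d - 54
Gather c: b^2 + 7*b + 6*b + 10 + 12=b^2 + 13*b + 22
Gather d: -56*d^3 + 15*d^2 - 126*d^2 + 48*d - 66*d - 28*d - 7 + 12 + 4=-56*d^3 - 111*d^2 - 46*d + 9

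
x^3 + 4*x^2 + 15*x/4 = x*(x + 3/2)*(x + 5/2)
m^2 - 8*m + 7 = (m - 7)*(m - 1)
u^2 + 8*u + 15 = (u + 3)*(u + 5)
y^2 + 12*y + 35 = (y + 5)*(y + 7)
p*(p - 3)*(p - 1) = p^3 - 4*p^2 + 3*p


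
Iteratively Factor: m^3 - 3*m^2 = (m)*(m^2 - 3*m) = m*(m - 3)*(m)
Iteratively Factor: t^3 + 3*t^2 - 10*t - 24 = (t - 3)*(t^2 + 6*t + 8) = (t - 3)*(t + 4)*(t + 2)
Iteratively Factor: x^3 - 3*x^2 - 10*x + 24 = (x - 2)*(x^2 - x - 12) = (x - 4)*(x - 2)*(x + 3)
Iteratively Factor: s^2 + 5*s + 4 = (s + 4)*(s + 1)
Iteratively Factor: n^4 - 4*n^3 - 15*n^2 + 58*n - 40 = (n + 4)*(n^3 - 8*n^2 + 17*n - 10) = (n - 1)*(n + 4)*(n^2 - 7*n + 10) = (n - 5)*(n - 1)*(n + 4)*(n - 2)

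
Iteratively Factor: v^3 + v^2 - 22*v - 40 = (v - 5)*(v^2 + 6*v + 8) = (v - 5)*(v + 2)*(v + 4)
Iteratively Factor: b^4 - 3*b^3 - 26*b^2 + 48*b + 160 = (b - 4)*(b^3 + b^2 - 22*b - 40) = (b - 5)*(b - 4)*(b^2 + 6*b + 8) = (b - 5)*(b - 4)*(b + 4)*(b + 2)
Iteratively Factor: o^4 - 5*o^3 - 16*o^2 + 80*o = (o)*(o^3 - 5*o^2 - 16*o + 80) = o*(o - 4)*(o^2 - o - 20) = o*(o - 4)*(o + 4)*(o - 5)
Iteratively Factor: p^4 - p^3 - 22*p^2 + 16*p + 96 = (p - 4)*(p^3 + 3*p^2 - 10*p - 24) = (p - 4)*(p + 4)*(p^2 - p - 6) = (p - 4)*(p - 3)*(p + 4)*(p + 2)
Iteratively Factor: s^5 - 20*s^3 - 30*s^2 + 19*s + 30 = (s + 1)*(s^4 - s^3 - 19*s^2 - 11*s + 30) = (s - 5)*(s + 1)*(s^3 + 4*s^2 + s - 6) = (s - 5)*(s + 1)*(s + 2)*(s^2 + 2*s - 3) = (s - 5)*(s + 1)*(s + 2)*(s + 3)*(s - 1)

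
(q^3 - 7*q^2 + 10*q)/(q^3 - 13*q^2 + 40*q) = (q - 2)/(q - 8)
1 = 1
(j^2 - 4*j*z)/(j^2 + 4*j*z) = (j - 4*z)/(j + 4*z)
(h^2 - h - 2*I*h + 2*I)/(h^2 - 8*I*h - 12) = (h - 1)/(h - 6*I)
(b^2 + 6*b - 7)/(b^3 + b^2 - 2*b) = (b + 7)/(b*(b + 2))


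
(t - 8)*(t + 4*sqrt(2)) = t^2 - 8*t + 4*sqrt(2)*t - 32*sqrt(2)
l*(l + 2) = l^2 + 2*l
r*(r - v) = r^2 - r*v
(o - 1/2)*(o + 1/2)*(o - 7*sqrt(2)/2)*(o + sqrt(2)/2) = o^4 - 3*sqrt(2)*o^3 - 15*o^2/4 + 3*sqrt(2)*o/4 + 7/8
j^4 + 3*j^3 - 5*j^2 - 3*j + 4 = (j - 1)^2*(j + 1)*(j + 4)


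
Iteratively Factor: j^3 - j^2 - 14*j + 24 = (j - 2)*(j^2 + j - 12) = (j - 2)*(j + 4)*(j - 3)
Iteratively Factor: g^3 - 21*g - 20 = (g + 4)*(g^2 - 4*g - 5) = (g - 5)*(g + 4)*(g + 1)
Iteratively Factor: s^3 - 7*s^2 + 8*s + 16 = (s - 4)*(s^2 - 3*s - 4) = (s - 4)*(s + 1)*(s - 4)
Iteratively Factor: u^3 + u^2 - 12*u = (u - 3)*(u^2 + 4*u) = u*(u - 3)*(u + 4)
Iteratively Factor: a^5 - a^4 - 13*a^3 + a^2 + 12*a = (a)*(a^4 - a^3 - 13*a^2 + a + 12) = a*(a - 1)*(a^3 - 13*a - 12) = a*(a - 4)*(a - 1)*(a^2 + 4*a + 3) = a*(a - 4)*(a - 1)*(a + 3)*(a + 1)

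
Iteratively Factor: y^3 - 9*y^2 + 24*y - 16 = (y - 4)*(y^2 - 5*y + 4) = (y - 4)^2*(y - 1)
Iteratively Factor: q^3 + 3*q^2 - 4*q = (q + 4)*(q^2 - q) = q*(q + 4)*(q - 1)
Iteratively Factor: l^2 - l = (l)*(l - 1)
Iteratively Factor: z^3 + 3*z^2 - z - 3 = (z + 1)*(z^2 + 2*z - 3) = (z + 1)*(z + 3)*(z - 1)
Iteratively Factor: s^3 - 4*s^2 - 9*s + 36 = (s + 3)*(s^2 - 7*s + 12) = (s - 4)*(s + 3)*(s - 3)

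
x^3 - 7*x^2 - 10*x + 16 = (x - 8)*(x - 1)*(x + 2)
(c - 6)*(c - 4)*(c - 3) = c^3 - 13*c^2 + 54*c - 72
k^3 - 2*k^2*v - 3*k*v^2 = k*(k - 3*v)*(k + v)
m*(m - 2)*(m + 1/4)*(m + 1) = m^4 - 3*m^3/4 - 9*m^2/4 - m/2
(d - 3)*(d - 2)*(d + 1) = d^3 - 4*d^2 + d + 6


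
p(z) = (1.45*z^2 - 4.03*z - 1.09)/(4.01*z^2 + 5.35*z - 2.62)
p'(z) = (-8.02*z - 5.35)*(1.45*z^2 - 4.03*z - 1.09)/(4.01*z^2 + 5.35*z - 2.62)^2 + (2.9*z - 4.03)/(4.01*z^2 + 5.35*z - 2.62) = (23.9178*z^2 + 1.1438*z + 16.3901)/(16.0801*z^4 + 42.907*z^3 + 7.6101*z^2 - 28.034*z + 6.8644)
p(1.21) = -0.40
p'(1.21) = 0.56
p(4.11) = 0.08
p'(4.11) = 0.06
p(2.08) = -0.12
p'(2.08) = 0.18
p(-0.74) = -0.61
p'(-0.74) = 1.49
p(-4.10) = 0.93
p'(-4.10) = 0.23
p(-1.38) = -3.06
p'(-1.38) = 10.78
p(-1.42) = -3.55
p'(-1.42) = 13.87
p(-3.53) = 1.10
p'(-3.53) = 0.38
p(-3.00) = 1.38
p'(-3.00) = 0.75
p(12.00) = 0.25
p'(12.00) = 0.01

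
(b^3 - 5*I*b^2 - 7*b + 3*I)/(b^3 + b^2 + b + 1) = (b^2 - 4*I*b - 3)/(b^2 + b*(1 + I) + I)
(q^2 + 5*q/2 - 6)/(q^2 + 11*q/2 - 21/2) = (q + 4)/(q + 7)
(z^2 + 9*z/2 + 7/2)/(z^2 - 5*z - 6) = (z + 7/2)/(z - 6)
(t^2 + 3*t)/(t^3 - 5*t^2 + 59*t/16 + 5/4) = 16*t*(t + 3)/(16*t^3 - 80*t^2 + 59*t + 20)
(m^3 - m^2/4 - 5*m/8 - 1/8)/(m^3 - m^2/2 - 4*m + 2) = (8*m^3 - 2*m^2 - 5*m - 1)/(4*(2*m^3 - m^2 - 8*m + 4))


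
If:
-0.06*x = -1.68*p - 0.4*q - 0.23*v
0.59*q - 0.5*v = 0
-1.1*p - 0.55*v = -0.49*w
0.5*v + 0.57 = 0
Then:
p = 0.0357142857142857*x + 0.386095641646489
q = -0.97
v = -1.14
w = 0.0801749271137026*x - 0.41284651875278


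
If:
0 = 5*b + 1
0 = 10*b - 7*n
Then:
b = -1/5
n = -2/7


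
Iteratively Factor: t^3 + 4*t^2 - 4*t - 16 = (t - 2)*(t^2 + 6*t + 8) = (t - 2)*(t + 2)*(t + 4)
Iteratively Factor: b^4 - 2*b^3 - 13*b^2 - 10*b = (b + 2)*(b^3 - 4*b^2 - 5*b) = (b - 5)*(b + 2)*(b^2 + b) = b*(b - 5)*(b + 2)*(b + 1)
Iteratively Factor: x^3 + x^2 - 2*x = (x)*(x^2 + x - 2) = x*(x - 1)*(x + 2)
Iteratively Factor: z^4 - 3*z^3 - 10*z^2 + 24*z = (z + 3)*(z^3 - 6*z^2 + 8*z) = (z - 2)*(z + 3)*(z^2 - 4*z) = z*(z - 2)*(z + 3)*(z - 4)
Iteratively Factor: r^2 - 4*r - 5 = (r + 1)*(r - 5)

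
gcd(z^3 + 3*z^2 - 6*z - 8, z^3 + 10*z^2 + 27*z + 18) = z + 1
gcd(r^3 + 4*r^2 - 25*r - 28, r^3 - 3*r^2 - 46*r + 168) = r^2 + 3*r - 28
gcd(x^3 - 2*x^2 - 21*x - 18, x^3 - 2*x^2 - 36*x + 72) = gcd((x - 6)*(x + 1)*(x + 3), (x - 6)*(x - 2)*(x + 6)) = x - 6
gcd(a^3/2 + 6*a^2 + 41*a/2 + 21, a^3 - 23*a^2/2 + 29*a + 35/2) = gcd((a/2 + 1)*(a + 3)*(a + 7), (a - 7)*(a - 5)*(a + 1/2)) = 1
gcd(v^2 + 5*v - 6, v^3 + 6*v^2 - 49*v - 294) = v + 6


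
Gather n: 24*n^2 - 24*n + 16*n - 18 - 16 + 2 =24*n^2 - 8*n - 32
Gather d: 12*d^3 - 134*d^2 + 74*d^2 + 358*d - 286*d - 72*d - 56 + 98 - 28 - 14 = 12*d^3 - 60*d^2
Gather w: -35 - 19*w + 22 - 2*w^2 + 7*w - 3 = -2*w^2 - 12*w - 16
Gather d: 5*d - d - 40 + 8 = 4*d - 32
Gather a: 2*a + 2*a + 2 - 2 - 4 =4*a - 4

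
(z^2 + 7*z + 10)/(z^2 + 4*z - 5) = (z + 2)/(z - 1)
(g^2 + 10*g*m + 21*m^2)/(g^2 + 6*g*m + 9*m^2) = (g + 7*m)/(g + 3*m)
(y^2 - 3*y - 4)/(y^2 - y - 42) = (-y^2 + 3*y + 4)/(-y^2 + y + 42)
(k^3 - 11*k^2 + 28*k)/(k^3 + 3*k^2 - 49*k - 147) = k*(k - 4)/(k^2 + 10*k + 21)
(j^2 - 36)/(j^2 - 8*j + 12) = (j + 6)/(j - 2)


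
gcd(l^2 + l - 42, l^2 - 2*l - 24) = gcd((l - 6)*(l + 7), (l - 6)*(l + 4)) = l - 6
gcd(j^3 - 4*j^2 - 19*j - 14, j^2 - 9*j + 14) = j - 7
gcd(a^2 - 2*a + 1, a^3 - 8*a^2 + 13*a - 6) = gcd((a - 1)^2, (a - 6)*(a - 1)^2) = a^2 - 2*a + 1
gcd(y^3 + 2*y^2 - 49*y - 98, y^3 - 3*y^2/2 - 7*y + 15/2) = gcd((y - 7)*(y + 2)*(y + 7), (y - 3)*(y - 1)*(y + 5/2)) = 1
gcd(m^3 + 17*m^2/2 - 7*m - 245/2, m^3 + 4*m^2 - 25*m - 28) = m + 7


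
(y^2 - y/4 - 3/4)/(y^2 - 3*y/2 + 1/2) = (4*y + 3)/(2*(2*y - 1))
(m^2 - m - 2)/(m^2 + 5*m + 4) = (m - 2)/(m + 4)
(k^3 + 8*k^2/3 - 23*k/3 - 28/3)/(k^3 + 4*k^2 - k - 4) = (k - 7/3)/(k - 1)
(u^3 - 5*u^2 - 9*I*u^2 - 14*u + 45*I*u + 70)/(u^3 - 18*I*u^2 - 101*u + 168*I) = (u^2 - u*(5 + 2*I) + 10*I)/(u^2 - 11*I*u - 24)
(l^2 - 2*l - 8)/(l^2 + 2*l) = (l - 4)/l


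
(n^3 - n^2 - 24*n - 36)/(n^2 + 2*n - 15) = (n^3 - n^2 - 24*n - 36)/(n^2 + 2*n - 15)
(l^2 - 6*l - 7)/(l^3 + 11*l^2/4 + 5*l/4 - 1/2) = 4*(l - 7)/(4*l^2 + 7*l - 2)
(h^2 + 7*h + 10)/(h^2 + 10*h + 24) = (h^2 + 7*h + 10)/(h^2 + 10*h + 24)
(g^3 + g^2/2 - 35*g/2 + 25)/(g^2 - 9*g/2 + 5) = g + 5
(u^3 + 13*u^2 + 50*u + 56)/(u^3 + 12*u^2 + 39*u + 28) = (u + 2)/(u + 1)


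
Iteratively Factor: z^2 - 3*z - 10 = (z + 2)*(z - 5)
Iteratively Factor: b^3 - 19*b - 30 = (b + 3)*(b^2 - 3*b - 10) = (b - 5)*(b + 3)*(b + 2)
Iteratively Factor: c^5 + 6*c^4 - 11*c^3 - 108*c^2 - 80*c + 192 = (c + 4)*(c^4 + 2*c^3 - 19*c^2 - 32*c + 48) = (c + 3)*(c + 4)*(c^3 - c^2 - 16*c + 16) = (c - 4)*(c + 3)*(c + 4)*(c^2 + 3*c - 4) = (c - 4)*(c - 1)*(c + 3)*(c + 4)*(c + 4)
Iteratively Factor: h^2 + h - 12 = (h + 4)*(h - 3)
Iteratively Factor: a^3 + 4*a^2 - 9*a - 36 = (a - 3)*(a^2 + 7*a + 12) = (a - 3)*(a + 3)*(a + 4)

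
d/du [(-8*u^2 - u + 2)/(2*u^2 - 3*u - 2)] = 2*(13*u^2 + 12*u + 4)/(4*u^4 - 12*u^3 + u^2 + 12*u + 4)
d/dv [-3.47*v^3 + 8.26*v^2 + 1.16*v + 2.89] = -10.41*v^2 + 16.52*v + 1.16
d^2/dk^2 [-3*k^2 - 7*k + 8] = -6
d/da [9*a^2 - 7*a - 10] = 18*a - 7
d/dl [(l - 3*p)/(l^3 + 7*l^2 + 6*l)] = (l*(l^2 + 7*l + 6) - (l - 3*p)*(3*l^2 + 14*l + 6))/(l^2*(l^2 + 7*l + 6)^2)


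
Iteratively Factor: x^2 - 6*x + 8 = (x - 2)*(x - 4)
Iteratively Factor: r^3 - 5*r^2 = (r)*(r^2 - 5*r) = r^2*(r - 5)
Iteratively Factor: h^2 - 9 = (h - 3)*(h + 3)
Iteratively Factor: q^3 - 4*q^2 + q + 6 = (q - 3)*(q^2 - q - 2) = (q - 3)*(q - 2)*(q + 1)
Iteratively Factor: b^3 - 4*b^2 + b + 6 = (b - 3)*(b^2 - b - 2) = (b - 3)*(b + 1)*(b - 2)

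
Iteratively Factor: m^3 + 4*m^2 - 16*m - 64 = (m + 4)*(m^2 - 16) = (m + 4)^2*(m - 4)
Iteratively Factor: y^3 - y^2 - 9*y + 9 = (y + 3)*(y^2 - 4*y + 3) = (y - 3)*(y + 3)*(y - 1)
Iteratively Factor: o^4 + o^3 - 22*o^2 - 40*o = (o)*(o^3 + o^2 - 22*o - 40) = o*(o + 2)*(o^2 - o - 20) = o*(o - 5)*(o + 2)*(o + 4)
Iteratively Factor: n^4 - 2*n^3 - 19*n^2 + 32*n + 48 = (n - 3)*(n^3 + n^2 - 16*n - 16) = (n - 3)*(n + 4)*(n^2 - 3*n - 4) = (n - 4)*(n - 3)*(n + 4)*(n + 1)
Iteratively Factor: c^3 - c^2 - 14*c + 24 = (c + 4)*(c^2 - 5*c + 6) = (c - 3)*(c + 4)*(c - 2)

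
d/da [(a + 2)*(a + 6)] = 2*a + 8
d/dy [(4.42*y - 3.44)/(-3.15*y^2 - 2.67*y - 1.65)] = (13.923*y^2 - 21.672*y - 16.4778)/(9.9225*y^4 + 16.821*y^3 + 17.5239*y^2 + 8.811*y + 2.7225)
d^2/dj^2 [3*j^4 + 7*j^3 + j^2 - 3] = 36*j^2 + 42*j + 2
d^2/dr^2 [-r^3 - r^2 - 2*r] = -6*r - 2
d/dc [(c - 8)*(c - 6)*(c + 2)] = 3*c^2 - 24*c + 20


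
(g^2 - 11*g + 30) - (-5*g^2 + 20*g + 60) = 6*g^2 - 31*g - 30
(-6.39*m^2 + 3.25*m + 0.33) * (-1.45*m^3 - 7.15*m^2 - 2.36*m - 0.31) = 9.2655*m^5 + 40.976*m^4 - 8.6356*m^3 - 8.0486*m^2 - 1.7863*m - 0.1023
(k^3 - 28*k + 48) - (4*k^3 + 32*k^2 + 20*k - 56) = -3*k^3 - 32*k^2 - 48*k + 104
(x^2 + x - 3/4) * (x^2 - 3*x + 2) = x^4 - 2*x^3 - 7*x^2/4 + 17*x/4 - 3/2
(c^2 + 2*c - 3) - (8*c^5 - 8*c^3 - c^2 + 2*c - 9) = -8*c^5 + 8*c^3 + 2*c^2 + 6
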